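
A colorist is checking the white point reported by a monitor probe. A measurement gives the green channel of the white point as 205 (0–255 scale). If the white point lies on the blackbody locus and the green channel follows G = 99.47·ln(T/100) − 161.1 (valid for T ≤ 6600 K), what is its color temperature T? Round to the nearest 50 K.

3950 K

ln t = (205 + 161.1) / 99.47 = 3.6805.
t = e^3.6805 = 39.666.
T = 100·t = 3967 K → 3950 K to the nearest 50 K.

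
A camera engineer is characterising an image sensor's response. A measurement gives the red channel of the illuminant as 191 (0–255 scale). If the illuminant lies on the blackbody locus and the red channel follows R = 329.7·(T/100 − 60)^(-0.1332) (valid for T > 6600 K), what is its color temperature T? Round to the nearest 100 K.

(t − 60)^(-0.1332) = 191/329.7 = 0.57931.
t − 60 = 0.57931^(1/-0.1332) = 0.57931^(-7.508) = 60.245, so t = 120.245.
T = 100·t = 12025 K → 12000 K to the nearest 100 K.

12000 K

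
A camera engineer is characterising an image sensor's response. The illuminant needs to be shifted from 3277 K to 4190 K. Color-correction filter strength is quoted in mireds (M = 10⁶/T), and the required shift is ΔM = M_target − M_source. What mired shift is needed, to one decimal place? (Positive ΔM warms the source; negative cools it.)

M_source = 10⁶/3277 = 305.157; M_target = 10⁶/4190 = 238.663.
ΔM = 238.663 − 305.157 = -66.494 → -66.5 mireds, a cooling shift.

-66.5 mireds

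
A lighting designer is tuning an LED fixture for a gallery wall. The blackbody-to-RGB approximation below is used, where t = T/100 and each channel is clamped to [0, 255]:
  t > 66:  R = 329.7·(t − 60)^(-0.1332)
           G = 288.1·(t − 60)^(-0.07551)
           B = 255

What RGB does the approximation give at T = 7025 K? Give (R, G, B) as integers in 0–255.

(242, 242, 255)

t = 7025/100 = 70.25; the t > 66 branch applies.
R = 329.7·(70.25 − 60)^(-0.1332) = 329.7·10.25^(-0.1332) = 329.7·0.73345 = 241.819.
G = 288.1·(70.25 − 60)^(-0.07551) = 288.1·10.25^(-0.07551) = 288.1·0.83884 = 241.670.
B = 255 by definition for t > 66.
Rounded: (242, 242, 255).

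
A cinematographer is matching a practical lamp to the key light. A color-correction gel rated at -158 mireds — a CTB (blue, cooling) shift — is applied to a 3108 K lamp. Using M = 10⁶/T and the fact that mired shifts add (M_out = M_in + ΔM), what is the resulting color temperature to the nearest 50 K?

M_in = 10⁶/3108 = 321.75 mireds.
M_out = 321.75 + (-158) = 163.75 mireds.
T_out = 10⁶/163.75 = 6106.9 K → 6100 K.

6100 K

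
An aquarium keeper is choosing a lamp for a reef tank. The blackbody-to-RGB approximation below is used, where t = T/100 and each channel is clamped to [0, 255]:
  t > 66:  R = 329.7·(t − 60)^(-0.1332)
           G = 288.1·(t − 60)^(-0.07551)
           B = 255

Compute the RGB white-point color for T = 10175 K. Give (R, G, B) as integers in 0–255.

(201, 217, 255)

t = 10175/100 = 101.75; the t > 66 branch applies.
R = 329.7·(101.75 − 60)^(-0.1332) = 329.7·41.75^(-0.1332) = 329.7·0.60832 = 200.561.
G = 288.1·(101.75 − 60)^(-0.07551) = 288.1·41.75^(-0.07551) = 288.1·0.75444 = 217.354.
B = 255 by definition for t > 66.
Rounded: (201, 217, 255).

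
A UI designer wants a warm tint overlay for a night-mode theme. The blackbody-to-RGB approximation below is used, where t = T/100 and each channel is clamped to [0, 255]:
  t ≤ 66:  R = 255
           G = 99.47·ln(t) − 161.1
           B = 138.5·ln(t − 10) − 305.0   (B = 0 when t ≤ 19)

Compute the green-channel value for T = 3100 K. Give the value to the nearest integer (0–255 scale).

180

t = 3100/100 = 31; the t ≤ 66 branch applies.
G = 99.47·ln 31 − 161.1 = 99.47·3.4340 − 161.1 = 180.479.
Rounded: 180.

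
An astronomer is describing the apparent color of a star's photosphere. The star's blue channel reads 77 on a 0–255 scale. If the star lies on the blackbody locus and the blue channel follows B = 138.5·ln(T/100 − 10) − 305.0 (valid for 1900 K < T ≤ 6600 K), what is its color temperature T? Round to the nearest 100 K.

2600 K

ln(t − 10) = (77 + 305.0) / 138.5 = 2.7581.
t − 10 = e^2.7581 = 15.770, so t = 25.770.
T = 100·t = 2577 K → 2600 K to the nearest 100 K.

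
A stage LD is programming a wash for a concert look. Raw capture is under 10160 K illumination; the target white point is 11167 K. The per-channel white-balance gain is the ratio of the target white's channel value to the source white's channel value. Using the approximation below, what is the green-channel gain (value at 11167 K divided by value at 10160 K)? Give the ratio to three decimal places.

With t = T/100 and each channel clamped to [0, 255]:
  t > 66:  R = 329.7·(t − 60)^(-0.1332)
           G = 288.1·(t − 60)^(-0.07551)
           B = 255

0.984

At 10160 K (t = 101.6):
  G = 288.1·(101.6 − 60)^(-0.07551) = 288.1·41.6^(-0.07551) = 288.1·0.75464 = 217.413.
At 11167 K (t = 111.67):
  G = 288.1·(111.67 − 60)^(-0.07551) = 288.1·51.67^(-0.07551) = 288.1·0.74239 = 213.883.
Gain = 213.883 / 217.413 = 0.9838 → 0.984.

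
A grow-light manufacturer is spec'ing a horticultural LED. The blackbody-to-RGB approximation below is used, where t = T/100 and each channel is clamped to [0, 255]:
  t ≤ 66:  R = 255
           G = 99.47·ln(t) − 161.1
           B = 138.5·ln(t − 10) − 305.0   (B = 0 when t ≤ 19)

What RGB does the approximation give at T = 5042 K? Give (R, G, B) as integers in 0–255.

(255, 229, 207)

t = 5042/100 = 50.42; the t ≤ 66 branch applies.
R = 255 by definition for t ≤ 66.
G = 99.47·ln 50.42 − 161.1 = 99.47·3.9204 − 161.1 = 228.861.
B = 138.5·ln(50.42 − 10) − 305.0 = 138.5·ln 40.42 − 305.0 = 138.5·3.6993 − 305.0 = 207.356.
Rounded: (255, 229, 207).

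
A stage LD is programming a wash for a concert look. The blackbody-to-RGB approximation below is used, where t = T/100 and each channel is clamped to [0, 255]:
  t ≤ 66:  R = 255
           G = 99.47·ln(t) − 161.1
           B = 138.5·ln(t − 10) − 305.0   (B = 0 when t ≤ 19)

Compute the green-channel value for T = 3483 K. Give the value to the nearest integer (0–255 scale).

t = 3483/100 = 34.83; the t ≤ 66 branch applies.
G = 99.47·ln 34.83 − 161.1 = 99.47·3.5505 − 161.1 = 192.066.
Rounded: 192.

192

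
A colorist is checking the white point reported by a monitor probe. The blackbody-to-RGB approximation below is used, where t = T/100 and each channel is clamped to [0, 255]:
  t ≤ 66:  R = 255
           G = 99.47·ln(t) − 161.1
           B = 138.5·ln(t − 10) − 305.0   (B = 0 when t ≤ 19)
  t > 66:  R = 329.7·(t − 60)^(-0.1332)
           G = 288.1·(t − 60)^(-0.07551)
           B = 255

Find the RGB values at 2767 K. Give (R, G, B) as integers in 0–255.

t = 2767/100 = 27.67; the t ≤ 66 branch applies.
R = 255 by definition for t ≤ 66.
G = 99.47·ln 27.67 − 161.1 = 99.47·3.3203 − 161.1 = 169.175.
B = 138.5·ln(27.67 − 10) − 305.0 = 138.5·ln 17.67 − 305.0 = 138.5·2.8719 − 305.0 = 92.754.
Rounded: (255, 169, 93).

(255, 169, 93)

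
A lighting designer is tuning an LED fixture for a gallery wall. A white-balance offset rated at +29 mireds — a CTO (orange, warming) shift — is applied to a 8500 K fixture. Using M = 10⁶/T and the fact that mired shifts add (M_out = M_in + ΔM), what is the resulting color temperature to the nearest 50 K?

6800 K

M_in = 10⁶/8500 = 117.65 mireds.
M_out = 117.65 + (+29) = 146.65 mireds.
T_out = 10⁶/146.65 = 6819.1 K → 6800 K.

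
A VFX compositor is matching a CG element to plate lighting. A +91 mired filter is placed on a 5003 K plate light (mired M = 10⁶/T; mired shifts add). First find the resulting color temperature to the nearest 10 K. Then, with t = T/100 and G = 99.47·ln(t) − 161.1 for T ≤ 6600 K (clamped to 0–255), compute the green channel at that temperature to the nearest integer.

M_in = 10⁶/5003 = 199.88; M_out = 199.88 + (+91) = 290.88.
T_out = 10⁶/290.88 = 3437.8 K → 3440 K; t = 34.4.
G = 99.47·ln 34.4 − 161.1 = 99.47·3.5381 − 161.1 = 190.830.
Rounded: 191.

191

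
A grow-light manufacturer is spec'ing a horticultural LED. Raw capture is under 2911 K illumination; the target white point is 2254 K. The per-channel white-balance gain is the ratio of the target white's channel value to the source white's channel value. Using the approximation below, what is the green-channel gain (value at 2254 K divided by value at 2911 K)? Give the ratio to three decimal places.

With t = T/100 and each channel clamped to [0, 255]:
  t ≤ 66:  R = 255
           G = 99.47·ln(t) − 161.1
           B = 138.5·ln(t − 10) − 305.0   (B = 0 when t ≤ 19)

0.854

At 2911 K (t = 29.11):
  G = 99.47·ln 29.11 − 161.1 = 99.47·3.3711 − 161.1 = 174.222.
At 2254 K (t = 22.54):
  G = 99.47·ln 22.54 − 161.1 = 99.47·3.1153 − 161.1 = 148.778.
Gain = 148.778 / 174.222 = 0.8540 → 0.854.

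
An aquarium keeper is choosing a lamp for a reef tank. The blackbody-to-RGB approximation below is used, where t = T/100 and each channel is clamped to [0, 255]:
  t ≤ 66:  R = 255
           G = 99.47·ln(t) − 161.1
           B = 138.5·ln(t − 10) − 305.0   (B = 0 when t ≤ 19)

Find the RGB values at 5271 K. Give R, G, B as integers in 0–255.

R=255, G=233, B=215

t = 5271/100 = 52.71; the t ≤ 66 branch applies.
R = 255 by definition for t ≤ 66.
G = 99.47·ln 52.71 − 161.1 = 99.47·3.9648 − 161.1 = 233.279.
B = 138.5·ln(52.71 − 10) − 305.0 = 138.5·ln 42.71 − 305.0 = 138.5·3.7544 − 305.0 = 214.989.
Rounded: (255, 233, 215).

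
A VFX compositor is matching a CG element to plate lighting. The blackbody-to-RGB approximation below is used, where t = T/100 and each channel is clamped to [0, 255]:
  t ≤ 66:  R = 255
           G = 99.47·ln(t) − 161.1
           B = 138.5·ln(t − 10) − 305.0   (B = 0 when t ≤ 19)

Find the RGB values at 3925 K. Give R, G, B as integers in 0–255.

R=255, G=204, B=163

t = 3925/100 = 39.25; the t ≤ 66 branch applies.
R = 255 by definition for t ≤ 66.
G = 99.47·ln 39.25 − 161.1 = 99.47·3.6700 − 161.1 = 203.950.
B = 138.5·ln(39.25 − 10) − 305.0 = 138.5·ln 29.25 − 305.0 = 138.5·3.3759 − 305.0 = 162.559.
Rounded: (255, 204, 163).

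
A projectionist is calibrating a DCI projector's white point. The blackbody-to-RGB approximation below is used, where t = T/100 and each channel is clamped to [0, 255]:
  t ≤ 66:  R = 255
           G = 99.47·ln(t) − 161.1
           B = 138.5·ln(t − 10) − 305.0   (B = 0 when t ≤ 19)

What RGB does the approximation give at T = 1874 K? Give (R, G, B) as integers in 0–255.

t = 1874/100 = 18.74; the t ≤ 66 branch applies.
R = 255 by definition for t ≤ 66.
G = 99.47·ln 18.74 − 161.1 = 99.47·2.9307 − 161.1 = 130.413.
t = 18.74 ≤ 19, so B = 0.
Rounded: (255, 130, 0).

(255, 130, 0)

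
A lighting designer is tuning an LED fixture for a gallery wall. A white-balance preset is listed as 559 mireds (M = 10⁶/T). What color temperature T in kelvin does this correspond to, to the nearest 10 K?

1790 K

T = 10⁶ / 559 = 1788.91 K → 1790 K.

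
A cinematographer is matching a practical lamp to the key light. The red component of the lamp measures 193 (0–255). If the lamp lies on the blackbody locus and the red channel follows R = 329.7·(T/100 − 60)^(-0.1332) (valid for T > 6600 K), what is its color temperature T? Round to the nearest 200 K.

(t − 60)^(-0.1332) = 193/329.7 = 0.58538.
t − 60 = 0.58538^(1/-0.1332) = 0.58538^(-7.508) = 55.713, so t = 115.713.
T = 100·t = 11571 K → 11600 K to the nearest 200 K.

11600 K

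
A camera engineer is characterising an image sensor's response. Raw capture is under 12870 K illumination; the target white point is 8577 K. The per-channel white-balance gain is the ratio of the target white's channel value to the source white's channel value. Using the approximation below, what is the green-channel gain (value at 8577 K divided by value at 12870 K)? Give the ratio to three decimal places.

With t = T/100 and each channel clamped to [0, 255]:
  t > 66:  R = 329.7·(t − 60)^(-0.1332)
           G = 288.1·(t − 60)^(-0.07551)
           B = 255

At 12870 K (t = 128.7):
  G = 288.1·(128.7 − 60)^(-0.07551) = 288.1·68.7^(-0.07551) = 288.1·0.72659 = 209.332.
At 8577 K (t = 85.77):
  G = 288.1·(85.77 − 60)^(-0.07551) = 288.1·25.77^(-0.07551) = 288.1·0.78243 = 225.419.
Gain = 225.419 / 209.332 = 1.0769 → 1.077.

1.077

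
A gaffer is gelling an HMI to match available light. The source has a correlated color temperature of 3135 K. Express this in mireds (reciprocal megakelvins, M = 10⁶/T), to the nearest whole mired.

M = 10⁶ / 3135 = 318.979 → 319 mireds.

319 mireds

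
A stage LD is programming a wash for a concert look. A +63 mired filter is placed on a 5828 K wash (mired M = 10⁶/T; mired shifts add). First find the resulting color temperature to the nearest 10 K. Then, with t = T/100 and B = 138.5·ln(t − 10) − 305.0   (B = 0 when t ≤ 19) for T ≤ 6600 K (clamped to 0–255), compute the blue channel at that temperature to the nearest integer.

M_in = 10⁶/5828 = 171.59; M_out = 171.59 + (+63) = 234.59.
T_out = 10⁶/234.59 = 4262.8 K → 4260 K; t = 42.6.
B = 138.5·ln(42.6 − 10) − 305.0 = 138.5·ln 32.6 − 305.0 = 138.5·3.4843 − 305.0 = 177.577.
Rounded: 178.

178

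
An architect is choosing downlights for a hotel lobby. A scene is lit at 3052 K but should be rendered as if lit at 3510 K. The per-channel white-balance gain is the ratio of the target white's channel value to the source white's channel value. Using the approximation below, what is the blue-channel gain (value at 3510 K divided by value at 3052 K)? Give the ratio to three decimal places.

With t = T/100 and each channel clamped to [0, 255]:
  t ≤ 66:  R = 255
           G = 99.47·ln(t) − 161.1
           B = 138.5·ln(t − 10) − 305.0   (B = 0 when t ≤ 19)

At 3052 K (t = 30.52):
  B = 138.5·ln(30.52 − 10) − 305.0 = 138.5·ln 20.52 − 305.0 = 138.5·3.0214 − 305.0 = 113.464.
At 3510 K (t = 35.1):
  B = 138.5·ln(35.1 − 10) − 305.0 = 138.5·ln 25.1 − 305.0 = 138.5·3.2229 − 305.0 = 141.367.
Gain = 141.367 / 113.464 = 1.2459 → 1.246.

1.246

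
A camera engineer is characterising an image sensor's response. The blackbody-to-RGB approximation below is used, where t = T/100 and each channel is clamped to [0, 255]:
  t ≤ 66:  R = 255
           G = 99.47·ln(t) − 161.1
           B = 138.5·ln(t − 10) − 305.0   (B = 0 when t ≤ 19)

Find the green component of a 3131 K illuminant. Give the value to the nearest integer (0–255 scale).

181

t = 3131/100 = 31.31; the t ≤ 66 branch applies.
G = 99.47·ln 31.31 − 161.1 = 99.47·3.4439 − 161.1 = 181.468.
Rounded: 181.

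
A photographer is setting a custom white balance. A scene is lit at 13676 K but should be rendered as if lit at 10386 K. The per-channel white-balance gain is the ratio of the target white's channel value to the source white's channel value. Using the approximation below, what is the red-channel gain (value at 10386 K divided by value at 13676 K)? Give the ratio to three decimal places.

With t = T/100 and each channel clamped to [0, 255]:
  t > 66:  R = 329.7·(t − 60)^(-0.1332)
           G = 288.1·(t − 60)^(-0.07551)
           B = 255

At 13676 K (t = 136.76):
  R = 329.7·(136.76 − 60)^(-0.1332) = 329.7·76.76^(-0.1332) = 329.7·0.56092 = 184.935.
At 10386 K (t = 103.86):
  R = 329.7·(103.86 − 60)^(-0.1332) = 329.7·43.86^(-0.1332) = 329.7·0.60433 = 199.249.
Gain = 199.249 / 184.935 = 1.0774 → 1.077.

1.077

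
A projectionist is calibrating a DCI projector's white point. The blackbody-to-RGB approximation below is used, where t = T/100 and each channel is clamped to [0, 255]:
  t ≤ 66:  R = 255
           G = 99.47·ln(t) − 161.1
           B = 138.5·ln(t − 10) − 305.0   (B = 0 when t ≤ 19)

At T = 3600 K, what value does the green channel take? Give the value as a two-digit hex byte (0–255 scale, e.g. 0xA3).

t = 3600/100 = 36; the t ≤ 66 branch applies.
G = 99.47·ln 36 − 161.1 = 99.47·3.5835 − 161.1 = 195.353.
Rounded: 195; in hex, 0xC3.

0xC3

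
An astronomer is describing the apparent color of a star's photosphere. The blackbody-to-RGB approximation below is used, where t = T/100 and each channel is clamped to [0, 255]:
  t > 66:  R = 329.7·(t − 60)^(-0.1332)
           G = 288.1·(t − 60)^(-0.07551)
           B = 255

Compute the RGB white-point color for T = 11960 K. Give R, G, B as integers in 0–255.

R=191, G=212, B=255

t = 11960/100 = 119.6; the t > 66 branch applies.
R = 329.7·(119.6 − 60)^(-0.1332) = 329.7·59.6^(-0.1332) = 329.7·0.58015 = 191.274.
G = 288.1·(119.6 − 60)^(-0.07551) = 288.1·59.6^(-0.07551) = 288.1·0.73443 = 211.590.
B = 255 by definition for t > 66.
Rounded: (191, 212, 255).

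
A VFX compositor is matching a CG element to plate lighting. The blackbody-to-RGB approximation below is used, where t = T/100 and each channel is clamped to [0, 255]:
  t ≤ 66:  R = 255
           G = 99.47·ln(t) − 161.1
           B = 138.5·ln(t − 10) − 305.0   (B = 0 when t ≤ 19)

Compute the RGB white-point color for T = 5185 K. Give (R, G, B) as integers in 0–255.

t = 5185/100 = 51.85; the t ≤ 66 branch applies.
R = 255 by definition for t ≤ 66.
G = 99.47·ln 51.85 − 161.1 = 99.47·3.9484 − 161.1 = 231.643.
B = 138.5·ln(51.85 − 10) − 305.0 = 138.5·ln 41.85 − 305.0 = 138.5·3.7341 − 305.0 = 212.172.
Rounded: (255, 232, 212).

(255, 232, 212)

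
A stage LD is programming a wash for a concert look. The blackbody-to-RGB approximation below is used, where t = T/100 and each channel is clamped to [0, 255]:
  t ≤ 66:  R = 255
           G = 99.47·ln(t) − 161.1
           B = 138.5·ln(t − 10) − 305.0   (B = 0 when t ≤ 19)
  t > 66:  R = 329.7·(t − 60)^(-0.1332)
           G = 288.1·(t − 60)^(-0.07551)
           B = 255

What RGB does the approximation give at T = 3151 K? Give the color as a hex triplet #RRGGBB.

#FFB678

t = 3151/100 = 31.51; the t ≤ 66 branch applies.
R = 255 by definition for t ≤ 66.
G = 99.47·ln 31.51 − 161.1 = 99.47·3.4503 − 161.1 = 182.102.
B = 138.5·ln(31.51 − 10) − 305.0 = 138.5·ln 21.51 − 305.0 = 138.5·3.0685 − 305.0 = 119.990.
Rounded: (255, 182, 120).
In hex: #FFB678.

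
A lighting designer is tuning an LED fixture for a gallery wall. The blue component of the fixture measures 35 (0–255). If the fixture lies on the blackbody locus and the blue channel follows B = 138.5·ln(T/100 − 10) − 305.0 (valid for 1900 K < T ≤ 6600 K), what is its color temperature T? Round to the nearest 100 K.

ln(t − 10) = (35 + 305.0) / 138.5 = 2.4549.
t − 10 = e^2.4549 = 11.645, so t = 21.645.
T = 100·t = 2164 K → 2200 K to the nearest 100 K.

2200 K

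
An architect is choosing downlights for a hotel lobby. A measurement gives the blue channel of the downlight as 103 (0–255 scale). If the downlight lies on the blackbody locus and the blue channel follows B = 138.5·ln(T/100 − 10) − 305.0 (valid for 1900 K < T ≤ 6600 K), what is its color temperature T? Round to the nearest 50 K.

2900 K

ln(t − 10) = (103 + 305.0) / 138.5 = 2.9458.
t − 10 = e^2.9458 = 19.027, so t = 29.027.
T = 100·t = 2903 K → 2900 K to the nearest 50 K.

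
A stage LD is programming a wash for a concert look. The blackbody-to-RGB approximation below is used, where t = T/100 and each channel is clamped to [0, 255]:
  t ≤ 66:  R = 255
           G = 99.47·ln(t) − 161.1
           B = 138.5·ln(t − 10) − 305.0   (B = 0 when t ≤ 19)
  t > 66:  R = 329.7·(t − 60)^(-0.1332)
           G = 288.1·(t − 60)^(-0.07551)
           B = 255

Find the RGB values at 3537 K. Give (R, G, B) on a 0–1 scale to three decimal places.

t = 3537/100 = 35.37; the t ≤ 66 branch applies.
R = 255 by definition for t ≤ 66.
G = 99.47·ln 35.37 − 161.1 = 99.47·3.5659 − 161.1 = 193.596.
B = 138.5·ln(35.37 − 10) − 305.0 = 138.5·ln 25.37 − 305.0 = 138.5·3.2336 − 305.0 = 142.849.
Dividing each by 255: (1.0000, 0.7592, 0.5602) → (1.000, 0.759, 0.560).

(1.000, 0.759, 0.560)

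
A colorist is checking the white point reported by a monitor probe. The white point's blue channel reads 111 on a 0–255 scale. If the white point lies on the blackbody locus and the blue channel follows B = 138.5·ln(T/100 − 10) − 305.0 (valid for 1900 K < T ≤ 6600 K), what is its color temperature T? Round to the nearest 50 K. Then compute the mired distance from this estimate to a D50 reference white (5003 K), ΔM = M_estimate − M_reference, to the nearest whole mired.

+133 mireds

ln(t − 10) = (111 + 305.0) / 138.5 = 3.0036.
t − 10 = e^3.0036 = 20.158, so t = 30.158.
T = 100·t = 3016 K → 3000 K to the nearest 50 K.
M_estimate = 10⁶/3000 = 333.33; M_reference = 10⁶/5003 = 199.88.
ΔM = 333.33 − 199.88 = 133.45 → +133 mireds.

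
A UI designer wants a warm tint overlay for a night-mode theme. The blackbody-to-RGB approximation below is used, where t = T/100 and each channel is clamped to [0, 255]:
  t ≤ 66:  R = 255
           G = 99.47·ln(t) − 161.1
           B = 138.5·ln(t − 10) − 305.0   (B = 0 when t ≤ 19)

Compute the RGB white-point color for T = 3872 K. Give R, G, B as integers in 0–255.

t = 3872/100 = 38.72; the t ≤ 66 branch applies.
R = 255 by definition for t ≤ 66.
G = 99.47·ln 38.72 − 161.1 = 99.47·3.6564 − 161.1 = 202.598.
B = 138.5·ln(38.72 − 10) − 305.0 = 138.5·ln 28.72 − 305.0 = 138.5·3.3576 − 305.0 = 160.027.
Rounded: (255, 203, 160).

R=255, G=203, B=160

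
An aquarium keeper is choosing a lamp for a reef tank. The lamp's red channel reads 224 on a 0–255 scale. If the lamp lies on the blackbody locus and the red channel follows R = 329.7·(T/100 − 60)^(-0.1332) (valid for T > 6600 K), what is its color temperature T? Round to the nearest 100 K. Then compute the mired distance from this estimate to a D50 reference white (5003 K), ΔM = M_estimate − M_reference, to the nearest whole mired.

-72 mireds

(t − 60)^(-0.1332) = 224/329.7 = 0.67941.
t − 60 = 0.67941^(1/-0.1332) = 0.67941^(-7.508) = 18.209, so t = 78.209.
T = 100·t = 7821 K → 7800 K to the nearest 100 K.
M_estimate = 10⁶/7800 = 128.21; M_reference = 10⁶/5003 = 199.88.
ΔM = 128.21 − 199.88 = -71.67 → -72 mireds.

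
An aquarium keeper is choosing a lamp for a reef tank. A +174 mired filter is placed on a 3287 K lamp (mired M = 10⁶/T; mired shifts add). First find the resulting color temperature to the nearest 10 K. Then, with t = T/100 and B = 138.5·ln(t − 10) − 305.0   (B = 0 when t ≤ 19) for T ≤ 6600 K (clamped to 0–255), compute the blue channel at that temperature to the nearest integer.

M_in = 10⁶/3287 = 304.23; M_out = 304.23 + (+174) = 478.23.
T_out = 10⁶/478.23 = 2091.0 K → 2090 K; t = 20.9.
B = 138.5·ln(20.9 − 10) − 305.0 = 138.5·ln 10.9 − 305.0 = 138.5·2.3888 − 305.0 = 25.844.
Rounded: 26.

26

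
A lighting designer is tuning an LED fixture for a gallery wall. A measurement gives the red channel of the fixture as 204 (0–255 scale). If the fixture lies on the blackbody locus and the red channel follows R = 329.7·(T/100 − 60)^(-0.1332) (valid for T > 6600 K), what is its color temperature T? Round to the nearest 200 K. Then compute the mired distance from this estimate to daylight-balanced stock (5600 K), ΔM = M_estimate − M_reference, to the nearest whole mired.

(t − 60)^(-0.1332) = 204/329.7 = 0.61874.
t − 60 = 0.61874^(1/-0.1332) = 0.61874^(-7.508) = 36.748, so t = 96.748.
T = 100·t = 9675 K → 9600 K to the nearest 200 K.
M_estimate = 10⁶/9600 = 104.17; M_reference = 10⁶/5600 = 178.57.
ΔM = 104.17 − 178.57 = -74.40 → -74 mireds.

-74 mireds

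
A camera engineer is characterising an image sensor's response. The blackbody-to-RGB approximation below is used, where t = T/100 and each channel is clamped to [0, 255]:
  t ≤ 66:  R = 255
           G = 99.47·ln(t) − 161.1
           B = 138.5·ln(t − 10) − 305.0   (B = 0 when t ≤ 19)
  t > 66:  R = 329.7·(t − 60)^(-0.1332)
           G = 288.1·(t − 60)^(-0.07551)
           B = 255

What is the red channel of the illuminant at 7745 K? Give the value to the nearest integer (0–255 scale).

t = 7745/100 = 77.45; the t > 66 branch applies.
R = 329.7·(77.45 − 60)^(-0.1332) = 329.7·17.45^(-0.1332) = 329.7·0.68327 = 225.274.
Rounded: 225.

225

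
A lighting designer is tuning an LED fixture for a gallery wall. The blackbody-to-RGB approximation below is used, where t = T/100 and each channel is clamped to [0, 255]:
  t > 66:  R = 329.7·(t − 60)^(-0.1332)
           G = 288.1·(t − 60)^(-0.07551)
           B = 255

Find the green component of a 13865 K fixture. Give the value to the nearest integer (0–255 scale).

207

t = 13865/100 = 138.65; the t > 66 branch applies.
G = 288.1·(138.65 − 60)^(-0.07551) = 288.1·78.65^(-0.07551) = 288.1·0.71921 = 207.204.
Rounded: 207.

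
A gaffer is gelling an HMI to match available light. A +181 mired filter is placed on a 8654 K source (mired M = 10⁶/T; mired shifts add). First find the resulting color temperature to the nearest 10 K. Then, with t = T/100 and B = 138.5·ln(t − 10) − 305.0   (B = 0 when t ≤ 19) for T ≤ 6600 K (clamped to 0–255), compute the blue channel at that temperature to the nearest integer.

M_in = 10⁶/8654 = 115.55; M_out = 115.55 + (+181) = 296.55.
T_out = 10⁶/296.55 = 3372.1 K → 3370 K; t = 33.7.
B = 138.5·ln(33.7 − 10) − 305.0 = 138.5·ln 23.7 − 305.0 = 138.5·3.1655 − 305.0 = 133.418.
Rounded: 133.

133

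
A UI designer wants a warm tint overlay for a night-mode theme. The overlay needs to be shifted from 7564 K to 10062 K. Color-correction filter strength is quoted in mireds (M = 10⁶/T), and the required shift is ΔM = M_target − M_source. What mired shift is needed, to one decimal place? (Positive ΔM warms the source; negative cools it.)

-32.8 mireds

M_source = 10⁶/7564 = 132.205; M_target = 10⁶/10062 = 99.384.
ΔM = 99.384 − 132.205 = -32.821 → -32.8 mireds, a cooling shift.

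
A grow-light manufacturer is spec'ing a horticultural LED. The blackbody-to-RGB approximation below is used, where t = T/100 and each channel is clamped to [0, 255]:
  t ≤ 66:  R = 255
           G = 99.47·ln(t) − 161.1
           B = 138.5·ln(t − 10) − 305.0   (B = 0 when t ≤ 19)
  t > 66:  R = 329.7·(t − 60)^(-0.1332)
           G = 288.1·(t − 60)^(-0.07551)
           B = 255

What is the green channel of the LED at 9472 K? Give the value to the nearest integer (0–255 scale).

220

t = 9472/100 = 94.72; the t > 66 branch applies.
G = 288.1·(94.72 − 60)^(-0.07551) = 288.1·34.72^(-0.07551) = 288.1·0.76502 = 220.401.
Rounded: 220.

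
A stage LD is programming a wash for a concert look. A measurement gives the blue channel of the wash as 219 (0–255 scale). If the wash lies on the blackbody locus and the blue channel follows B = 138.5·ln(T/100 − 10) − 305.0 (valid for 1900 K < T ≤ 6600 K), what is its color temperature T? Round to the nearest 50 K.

ln(t − 10) = (219 + 305.0) / 138.5 = 3.7834.
t − 10 = e^3.7834 = 43.965, so t = 53.965.
T = 100·t = 5396 K → 5400 K to the nearest 50 K.

5400 K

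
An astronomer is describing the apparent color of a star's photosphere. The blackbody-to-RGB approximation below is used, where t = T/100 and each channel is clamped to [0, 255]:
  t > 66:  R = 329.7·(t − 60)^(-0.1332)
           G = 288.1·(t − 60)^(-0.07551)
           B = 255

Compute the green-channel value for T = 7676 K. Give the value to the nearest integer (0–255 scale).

t = 7676/100 = 76.76; the t > 66 branch applies.
G = 288.1·(76.76 − 60)^(-0.07551) = 288.1·16.76^(-0.07551) = 288.1·0.80827 = 232.862.
Rounded: 233.

233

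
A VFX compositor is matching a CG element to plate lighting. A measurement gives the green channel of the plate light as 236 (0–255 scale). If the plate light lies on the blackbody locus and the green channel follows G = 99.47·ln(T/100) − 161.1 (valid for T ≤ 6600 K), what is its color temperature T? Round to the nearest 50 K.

ln t = (236 + 161.1) / 99.47 = 3.9922.
t = e^3.9922 = 54.172.
T = 100·t = 5417 K → 5400 K to the nearest 50 K.

5400 K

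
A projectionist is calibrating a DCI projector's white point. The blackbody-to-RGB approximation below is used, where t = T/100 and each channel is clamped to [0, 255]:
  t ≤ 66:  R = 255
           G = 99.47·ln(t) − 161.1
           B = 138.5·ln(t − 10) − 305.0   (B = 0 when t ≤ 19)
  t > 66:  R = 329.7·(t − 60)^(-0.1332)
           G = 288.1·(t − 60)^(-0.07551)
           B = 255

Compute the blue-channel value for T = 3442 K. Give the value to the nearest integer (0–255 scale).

t = 3442/100 = 34.42; the t ≤ 66 branch applies.
B = 138.5·ln(34.42 − 10) − 305.0 = 138.5·ln 24.42 − 305.0 = 138.5·3.1954 − 305.0 = 137.563.
Rounded: 138.

138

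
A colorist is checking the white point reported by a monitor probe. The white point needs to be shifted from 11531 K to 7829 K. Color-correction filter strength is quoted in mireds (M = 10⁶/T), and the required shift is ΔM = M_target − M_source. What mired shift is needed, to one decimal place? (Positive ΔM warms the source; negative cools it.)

M_source = 10⁶/11531 = 86.723; M_target = 10⁶/7829 = 127.730.
ΔM = 127.730 − 86.723 = 41.007 → +41.0 mireds, a warming shift.

+41.0 mireds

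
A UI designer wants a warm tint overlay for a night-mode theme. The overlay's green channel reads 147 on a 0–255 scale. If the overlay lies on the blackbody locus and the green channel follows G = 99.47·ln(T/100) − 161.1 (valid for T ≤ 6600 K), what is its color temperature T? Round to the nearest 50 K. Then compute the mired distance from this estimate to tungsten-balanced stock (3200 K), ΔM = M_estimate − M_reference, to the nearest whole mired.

ln t = (147 + 161.1) / 99.47 = 3.0974.
t = e^3.0974 = 22.141.
T = 100·t = 2214 K → 2200 K to the nearest 50 K.
M_estimate = 10⁶/2200 = 454.55; M_reference = 10⁶/3200 = 312.50.
ΔM = 454.55 − 312.50 = 142.05 → +142 mireds.

+142 mireds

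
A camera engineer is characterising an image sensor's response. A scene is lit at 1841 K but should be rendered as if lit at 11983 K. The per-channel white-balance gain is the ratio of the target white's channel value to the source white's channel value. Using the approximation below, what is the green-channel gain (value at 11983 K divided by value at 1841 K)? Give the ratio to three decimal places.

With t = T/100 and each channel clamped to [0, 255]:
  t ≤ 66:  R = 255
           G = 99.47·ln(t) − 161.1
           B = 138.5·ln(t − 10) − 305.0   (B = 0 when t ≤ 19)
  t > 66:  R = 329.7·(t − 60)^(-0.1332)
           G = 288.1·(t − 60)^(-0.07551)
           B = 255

1.644

At 1841 K (t = 18.41):
  G = 99.47·ln 18.41 − 161.1 = 99.47·2.9129 − 161.1 = 128.646.
At 11983 K (t = 119.83):
  G = 288.1·(119.83 − 60)^(-0.07551) = 288.1·59.83^(-0.07551) = 288.1·0.73422 = 211.528.
Gain = 211.528 / 128.646 = 1.6443 → 1.644.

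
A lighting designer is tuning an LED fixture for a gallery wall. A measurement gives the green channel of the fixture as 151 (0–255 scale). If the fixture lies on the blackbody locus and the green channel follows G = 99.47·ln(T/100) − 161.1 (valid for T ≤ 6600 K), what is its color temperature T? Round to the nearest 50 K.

ln t = (151 + 161.1) / 99.47 = 3.1376.
t = e^3.1376 = 23.049.
T = 100·t = 2305 K → 2300 K to the nearest 50 K.

2300 K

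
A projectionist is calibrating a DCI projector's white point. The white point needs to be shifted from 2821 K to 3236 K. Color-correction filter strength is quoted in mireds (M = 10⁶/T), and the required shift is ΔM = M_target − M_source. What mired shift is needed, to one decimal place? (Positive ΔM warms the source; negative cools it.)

-45.5 mireds

M_source = 10⁶/2821 = 354.484; M_target = 10⁶/3236 = 309.023.
ΔM = 309.023 − 354.484 = -45.461 → -45.5 mireds, a cooling shift.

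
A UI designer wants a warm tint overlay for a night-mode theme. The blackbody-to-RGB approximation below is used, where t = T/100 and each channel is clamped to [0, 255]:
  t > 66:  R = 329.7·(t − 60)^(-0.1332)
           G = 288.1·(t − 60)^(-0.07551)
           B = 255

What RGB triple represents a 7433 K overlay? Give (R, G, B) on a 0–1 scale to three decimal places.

t = 7433/100 = 74.33; the t > 66 branch applies.
R = 329.7·(74.33 − 60)^(-0.1332) = 329.7·14.33^(-0.1332) = 329.7·0.70144 = 231.263.
G = 288.1·(74.33 − 60)^(-0.07551) = 288.1·14.33^(-0.07551) = 288.1·0.81788 = 235.632.
B = 255 by definition for t > 66.
Dividing each by 255: (0.9069, 0.9240, 1.0000) → (0.907, 0.924, 1.000).

(0.907, 0.924, 1.000)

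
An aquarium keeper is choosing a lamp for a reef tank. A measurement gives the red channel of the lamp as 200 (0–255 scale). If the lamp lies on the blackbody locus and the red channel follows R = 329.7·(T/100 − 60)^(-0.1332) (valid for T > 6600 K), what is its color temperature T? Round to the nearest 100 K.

10300 K

(t − 60)^(-0.1332) = 200/329.7 = 0.60661.
t − 60 = 0.60661^(1/-0.1332) = 0.60661^(-7.508) = 42.638, so t = 102.638.
T = 100·t = 10264 K → 10300 K to the nearest 100 K.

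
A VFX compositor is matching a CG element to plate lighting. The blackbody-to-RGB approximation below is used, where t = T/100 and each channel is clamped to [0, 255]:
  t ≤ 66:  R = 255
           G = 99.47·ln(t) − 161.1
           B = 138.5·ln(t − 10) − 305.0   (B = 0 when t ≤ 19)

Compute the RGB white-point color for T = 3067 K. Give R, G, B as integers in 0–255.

t = 3067/100 = 30.67; the t ≤ 66 branch applies.
R = 255 by definition for t ≤ 66.
G = 99.47·ln 30.67 − 161.1 = 99.47·3.4233 − 161.1 = 179.414.
B = 138.5·ln(30.67 − 10) − 305.0 = 138.5·ln 20.67 − 305.0 = 138.5·3.0287 − 305.0 = 114.473.
Rounded: (255, 179, 114).

R=255, G=179, B=114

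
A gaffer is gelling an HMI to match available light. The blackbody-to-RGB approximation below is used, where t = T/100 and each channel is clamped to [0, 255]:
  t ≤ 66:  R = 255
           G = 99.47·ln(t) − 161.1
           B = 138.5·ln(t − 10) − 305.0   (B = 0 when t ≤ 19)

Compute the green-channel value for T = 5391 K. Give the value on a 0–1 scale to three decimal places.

0.924

t = 5391/100 = 53.91; the t ≤ 66 branch applies.
G = 99.47·ln 53.91 − 161.1 = 99.47·3.9873 − 161.1 = 235.518.
On a 0–1 scale: 235.518/255 = 0.9236 → 0.924.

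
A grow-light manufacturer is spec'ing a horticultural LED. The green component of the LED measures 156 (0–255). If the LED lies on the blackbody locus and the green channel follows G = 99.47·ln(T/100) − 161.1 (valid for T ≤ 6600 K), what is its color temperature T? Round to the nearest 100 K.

ln t = (156 + 161.1) / 99.47 = 3.1879.
t = e^3.1879 = 24.237.
T = 100·t = 2424 K → 2400 K to the nearest 100 K.

2400 K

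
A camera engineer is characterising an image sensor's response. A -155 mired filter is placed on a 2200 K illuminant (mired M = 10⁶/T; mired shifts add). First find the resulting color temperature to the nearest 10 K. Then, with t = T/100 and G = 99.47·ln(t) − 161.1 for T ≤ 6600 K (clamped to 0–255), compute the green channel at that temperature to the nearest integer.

188

M_in = 10⁶/2200 = 454.55; M_out = 454.55 + (-155) = 299.55.
T_out = 10⁶/299.55 = 3338.4 K → 3340 K; t = 33.4.
G = 99.47·ln 33.4 − 161.1 = 99.47·3.5086 − 161.1 = 187.896.
Rounded: 188.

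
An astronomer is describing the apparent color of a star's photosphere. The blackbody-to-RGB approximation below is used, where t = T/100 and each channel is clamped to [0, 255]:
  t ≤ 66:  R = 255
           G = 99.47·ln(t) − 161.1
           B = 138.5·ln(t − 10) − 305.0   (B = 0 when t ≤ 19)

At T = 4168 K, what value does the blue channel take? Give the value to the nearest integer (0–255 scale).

t = 4168/100 = 41.68; the t ≤ 66 branch applies.
B = 138.5·ln(41.68 − 10) − 305.0 = 138.5·ln 31.68 − 305.0 = 138.5·3.4557 − 305.0 = 173.612.
Rounded: 174.

174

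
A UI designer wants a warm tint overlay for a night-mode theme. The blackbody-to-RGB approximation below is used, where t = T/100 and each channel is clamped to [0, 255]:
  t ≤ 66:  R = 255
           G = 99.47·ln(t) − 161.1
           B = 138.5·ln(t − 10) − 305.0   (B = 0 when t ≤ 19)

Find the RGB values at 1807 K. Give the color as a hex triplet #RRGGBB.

t = 1807/100 = 18.07; the t ≤ 66 branch applies.
R = 255 by definition for t ≤ 66.
G = 99.47·ln 18.07 − 161.1 = 99.47·2.8943 − 161.1 = 126.791.
t = 18.07 ≤ 19, so B = 0.
Rounded: (255, 127, 0).
In hex: #FF7F00.

#FF7F00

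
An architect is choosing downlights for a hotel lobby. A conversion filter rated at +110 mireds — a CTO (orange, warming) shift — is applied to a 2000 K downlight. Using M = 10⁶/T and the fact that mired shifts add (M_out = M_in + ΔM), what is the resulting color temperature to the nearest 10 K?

1640 K

M_in = 10⁶/2000 = 500.00 mireds.
M_out = 500.00 + (+110) = 610.00 mireds.
T_out = 10⁶/610.00 = 1639.3 K → 1640 K.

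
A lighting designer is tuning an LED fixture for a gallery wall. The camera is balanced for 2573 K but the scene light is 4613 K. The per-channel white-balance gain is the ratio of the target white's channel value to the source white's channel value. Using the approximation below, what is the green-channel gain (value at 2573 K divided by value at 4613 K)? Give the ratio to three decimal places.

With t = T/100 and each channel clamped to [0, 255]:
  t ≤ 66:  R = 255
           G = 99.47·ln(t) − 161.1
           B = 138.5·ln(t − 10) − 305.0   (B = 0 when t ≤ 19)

0.736

At 4613 K (t = 46.13):
  G = 99.47·ln 46.13 − 161.1 = 99.47·3.8315 − 161.1 = 220.016.
At 2573 K (t = 25.73):
  G = 99.47·ln 25.73 − 161.1 = 99.47·3.2477 − 161.1 = 161.945.
Gain = 161.945 / 220.016 = 0.7361 → 0.736.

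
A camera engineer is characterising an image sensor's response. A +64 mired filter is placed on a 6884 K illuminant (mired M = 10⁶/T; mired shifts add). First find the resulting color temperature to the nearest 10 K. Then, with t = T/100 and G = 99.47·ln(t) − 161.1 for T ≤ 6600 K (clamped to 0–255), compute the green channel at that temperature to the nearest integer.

224

M_in = 10⁶/6884 = 145.26; M_out = 145.26 + (+64) = 209.26.
T_out = 10⁶/209.26 = 4778.6 K → 4780 K; t = 47.8.
G = 99.47·ln 47.8 − 161.1 = 99.47·3.8670 − 161.1 = 223.553.
Rounded: 224.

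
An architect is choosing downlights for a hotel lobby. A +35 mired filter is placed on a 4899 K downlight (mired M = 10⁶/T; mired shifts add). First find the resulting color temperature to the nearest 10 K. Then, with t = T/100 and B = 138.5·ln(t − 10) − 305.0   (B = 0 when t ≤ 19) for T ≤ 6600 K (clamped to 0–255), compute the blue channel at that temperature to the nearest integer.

M_in = 10⁶/4899 = 204.12; M_out = 204.12 + (+35) = 239.12.
T_out = 10⁶/239.12 = 4181.9 K → 4180 K; t = 41.8.
B = 138.5·ln(41.8 − 10) − 305.0 = 138.5·ln 31.8 − 305.0 = 138.5·3.4595 − 305.0 = 174.136.
Rounded: 174.

174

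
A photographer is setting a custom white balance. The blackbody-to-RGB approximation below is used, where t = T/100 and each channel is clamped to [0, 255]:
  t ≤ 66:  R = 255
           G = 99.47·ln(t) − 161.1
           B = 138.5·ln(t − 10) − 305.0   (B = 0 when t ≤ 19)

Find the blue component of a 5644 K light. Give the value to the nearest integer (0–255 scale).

227

t = 5644/100 = 56.44; the t ≤ 66 branch applies.
B = 138.5·ln(56.44 − 10) − 305.0 = 138.5·ln 46.44 − 305.0 = 138.5·3.8382 − 305.0 = 226.585.
Rounded: 227.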